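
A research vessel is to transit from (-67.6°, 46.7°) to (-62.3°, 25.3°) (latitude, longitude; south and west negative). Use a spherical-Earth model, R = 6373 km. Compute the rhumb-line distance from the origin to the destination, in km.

Rhumb course C = atan2(Δλ, Δψ) with Δψ = ln[tan(π/4+φ₂/2)/tan(π/4+φ₁/2)] = +0.2193, Δλ = -0.3735 → C = 300.42°
d = R·|Δφ| / |cos C| = 6373·0.09250 / 0.50627 = 1164 km

1164 km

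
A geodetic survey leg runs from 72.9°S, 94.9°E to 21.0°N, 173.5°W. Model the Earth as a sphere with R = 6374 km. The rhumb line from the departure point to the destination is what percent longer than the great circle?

3.9%

Great circle: σ = 1.9286 rad → d_gc = Rσ = 12292.7 km
Rhumb: Δφ = +1.6389, Δλ = +1.5987, Δψ = +2.2698, q = Δφ/Δψ = 0.7220 → d_rh = R√(Δφ²+q²Δλ²) = 12777.1 km
Excess = (12777.1 − 12292.7) / 12292.7 = 484.4 / 12292.7 = 3.94% ≈ 3.9%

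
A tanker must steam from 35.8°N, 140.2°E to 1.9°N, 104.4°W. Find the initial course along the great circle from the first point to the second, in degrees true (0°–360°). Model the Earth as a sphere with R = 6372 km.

72.9°

θ = atan2( sin Δλ·cos φ₂ ,  cos φ₁ sin φ₂ − sin φ₁ cos φ₂ cos Δλ )
  = atan2(+0.9028, +0.2777) = 72.91°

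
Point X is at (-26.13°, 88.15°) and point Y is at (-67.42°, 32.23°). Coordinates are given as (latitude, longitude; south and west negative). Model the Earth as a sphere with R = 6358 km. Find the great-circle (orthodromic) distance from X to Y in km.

5897 km

Haversine: a = sin²(Δφ/2)+cos φ₁ cos φ₂ sin²(Δλ/2) = 0.20009;  σ = 2·atan2(√a,√(1−a))
σ = 53.143° → d = Rσ = 6358·0.92752 = 5897 km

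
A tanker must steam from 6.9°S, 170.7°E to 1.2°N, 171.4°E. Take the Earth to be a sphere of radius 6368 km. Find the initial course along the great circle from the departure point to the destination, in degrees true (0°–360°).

5.0°

θ = atan2( sin Δλ·cos φ₂ ,  cos φ₁ sin φ₂ − sin φ₁ cos φ₂ cos Δλ )
  = atan2(+0.0122, +0.1409) = 4.95°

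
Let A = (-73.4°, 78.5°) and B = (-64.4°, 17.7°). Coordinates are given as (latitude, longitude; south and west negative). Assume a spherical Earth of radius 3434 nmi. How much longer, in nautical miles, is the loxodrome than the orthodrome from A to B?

57 nmi

Great circle: cos σ = sin φ₁ sin φ₂ + cos φ₁ cos φ₂ cos Δλ,  σ = 0.3912 rad → d_gc = 1343.2 nmi
Rhumb line: Δψ = +0.4430, q = Δφ/Δψ = 0.3546, d_rh = R√(Δφ²+q²Δλ²) = 1400.2 nmi
Excess = 1400.2 − 1343.2 = 57.0 ≈ 57 nmi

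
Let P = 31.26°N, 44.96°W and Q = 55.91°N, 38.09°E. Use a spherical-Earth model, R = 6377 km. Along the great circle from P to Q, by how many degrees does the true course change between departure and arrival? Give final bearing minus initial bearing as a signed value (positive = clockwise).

+64.0°

At departure: θ₁ = atan2(sin Δλ cos φ₂, cos φ₁ sin φ₂ − sin φ₁ cos φ₂ cos Δλ) = 39.59°
At arrival: θ₂ = atan2(sin Δλ cos φ₁, −cos φ₂ sin φ₁ + sin φ₂ cos φ₁ cos Δλ) = 103.59°
Δθ = θ₂ − θ₁ = +64.0°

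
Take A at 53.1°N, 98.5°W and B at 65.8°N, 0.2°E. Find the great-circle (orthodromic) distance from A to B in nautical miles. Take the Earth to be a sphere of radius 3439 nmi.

Haversine: a = sin²(Δφ/2)+cos φ₁ cos φ₂ sin²(Δλ/2) = 0.15391;  σ = 2·atan2(√a,√(1−a))
σ = 46.197° → d = Rσ = 3439·0.80629 = 2773 nmi

2773 nmi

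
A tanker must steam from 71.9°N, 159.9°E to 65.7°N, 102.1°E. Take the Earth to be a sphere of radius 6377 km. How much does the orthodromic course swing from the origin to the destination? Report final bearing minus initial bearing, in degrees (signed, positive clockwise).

-54.5°

Initial bearing θ₁ = atan2(sin Δλ cos φ₂, cos φ₁ sin φ₂ − sin φ₁ cos φ₂ cos Δλ) = 282.11°
Final bearing θ₂ = (initial bearing from the destination back to the start) + 180° = 227.57°
Δθ = θ₂ − θ₁ = -54.5°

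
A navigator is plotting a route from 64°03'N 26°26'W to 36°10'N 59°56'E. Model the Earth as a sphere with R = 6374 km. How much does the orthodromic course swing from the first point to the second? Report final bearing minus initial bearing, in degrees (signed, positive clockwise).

+73.1°

Initial bearing θ₁ = atan2(sin Δλ cos φ₂, cos φ₁ sin φ₂ − sin φ₁ cos φ₂ cos Δλ) = 75.24°
Final bearing θ₂ = (initial bearing from the destination back to the start) + 180° = 148.39°
Δθ = θ₂ − θ₁ = +73.1°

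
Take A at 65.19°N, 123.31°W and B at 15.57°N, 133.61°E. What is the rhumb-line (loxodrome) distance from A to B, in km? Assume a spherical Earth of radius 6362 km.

Δψ = ln[tan(π/4+φ₂/2)/tan(π/4+φ₁/2)] = -1.2392;  Δφ = -0.8660 rad,  Δλ = -1.7991 rad
q = Δφ/Δψ = 0.6989
d = R·√(Δφ² + q²Δλ²) = 6362·1.52674 = 9713 km

9713 km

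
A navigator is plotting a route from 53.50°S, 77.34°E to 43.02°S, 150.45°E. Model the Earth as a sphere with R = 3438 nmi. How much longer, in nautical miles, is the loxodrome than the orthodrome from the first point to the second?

120 nmi

Great circle: cos σ = sin φ₁ sin φ₂ + cos φ₁ cos φ₂ cos Δλ,  σ = 0.8301 rad → d_gc = 2853.97 nmi
Rhumb line: Δψ = +0.2761, q = Δφ/Δψ = 0.6625, d_rh = R√(Δφ²+q²Δλ²) = 2973.49 nmi
Excess = 2973.49 − 2853.97 = 119.52 ≈ 120 nmi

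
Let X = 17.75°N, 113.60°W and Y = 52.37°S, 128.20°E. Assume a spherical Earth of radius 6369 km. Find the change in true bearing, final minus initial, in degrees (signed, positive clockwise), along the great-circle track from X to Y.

+62.5°

Initial bearing θ₁ = atan2(sin Δλ cos φ₂, cos φ₁ sin φ₂ − sin φ₁ cos φ₂ cos Δλ) = 218.92°
Final bearing θ₂ = (initial bearing from the destination back to the start) + 180° = 281.47°
Δθ = θ₂ − θ₁ = +62.5°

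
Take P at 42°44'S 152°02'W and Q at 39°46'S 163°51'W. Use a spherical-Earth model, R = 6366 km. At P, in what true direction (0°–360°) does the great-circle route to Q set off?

θ = atan2( sin Δλ·cos φ₂ ,  cos φ₁ sin φ₂ − sin φ₁ cos φ₂ cos Δλ )
  = atan2(-0.1574, +0.0407) = 284.50°

284.5°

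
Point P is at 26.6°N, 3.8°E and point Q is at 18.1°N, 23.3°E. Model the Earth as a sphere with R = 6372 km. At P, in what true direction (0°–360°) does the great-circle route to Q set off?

111.3°

θ = atan2( sin Δλ·cos φ₂ ,  cos φ₁ sin φ₂ − sin φ₁ cos φ₂ cos Δλ )
  = atan2(+0.3173, -0.1234) = 111.25°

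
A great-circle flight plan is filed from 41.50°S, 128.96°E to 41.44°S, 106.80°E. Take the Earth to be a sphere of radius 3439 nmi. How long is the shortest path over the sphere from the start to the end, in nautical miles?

994 nmi

Haversine: a = sin²(Δφ/2)+cos φ₁ cos φ₂ sin²(Δλ/2) = 0.02074;  σ = 2·atan2(√a,√(1−a))
σ = 16.559° → d = Rσ = 3439·0.28901 = 994 nmi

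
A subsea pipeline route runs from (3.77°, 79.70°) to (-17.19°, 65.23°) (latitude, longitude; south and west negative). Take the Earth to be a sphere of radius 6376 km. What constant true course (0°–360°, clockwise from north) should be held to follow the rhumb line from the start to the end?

214.3°

Meridional parts: M(φ₁)=+0.0658, M(φ₂)=-0.3046 → ΔM = -0.3705;  Δλ = -0.2525 rad
tan C = Δλ / ΔM = +0.6817 → C = 214.28°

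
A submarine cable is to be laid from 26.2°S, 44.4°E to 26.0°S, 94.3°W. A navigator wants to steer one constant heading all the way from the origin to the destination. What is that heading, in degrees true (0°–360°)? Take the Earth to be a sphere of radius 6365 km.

270.1°

Δψ = ln[tan(π/4+φ₂/2)/tan(π/4+φ₁/2)] = +0.0039
Δλ = -2.4208 rad (taken the short way round)
course = atan2(Δλ, Δψ) = 270.09°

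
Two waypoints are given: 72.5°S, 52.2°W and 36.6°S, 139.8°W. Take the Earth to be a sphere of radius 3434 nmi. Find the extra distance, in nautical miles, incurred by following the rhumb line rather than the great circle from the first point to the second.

Great circle: cos σ = sin φ₁ sin φ₂ + cos φ₁ cos φ₂ cos Δλ,  σ = 0.9536 rad → d_gc = 3274.7 nmi
Rhumb line: Δψ = +1.1841, q = Δφ/Δψ = 0.5292, d_rh = R√(Δφ²+q²Δλ²) = 3514.0 nmi
Excess = 3514.0 − 3274.7 = 239.3 ≈ 239 nmi

239 nmi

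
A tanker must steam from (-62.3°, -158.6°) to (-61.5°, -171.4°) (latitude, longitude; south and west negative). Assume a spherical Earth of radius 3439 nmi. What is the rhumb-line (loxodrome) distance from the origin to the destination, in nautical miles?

365 nmi

Δψ = ln[tan(π/4+φ₂/2)/tan(π/4+φ₁/2)] = +0.0296;  Δφ = +0.0140 rad,  Δλ = -0.2234 rad
q = Δφ/Δψ = 0.4710
d = R·√(Δφ² + q²Δλ²) = 3439·0.10614 = 365 nmi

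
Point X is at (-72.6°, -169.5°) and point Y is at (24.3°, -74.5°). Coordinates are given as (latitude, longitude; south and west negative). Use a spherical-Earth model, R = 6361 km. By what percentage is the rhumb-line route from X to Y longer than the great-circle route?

4.0%

Great circle: σ = 2.0003 rad → d_gc = Rσ = 12724.0 km
Rhumb: Δφ = +1.6912, Δλ = +1.6581, Δψ = +2.3146, q = Δφ/Δψ = 0.7307 → d_rh = R√(Δφ²+q²Δλ²) = 13233.3 km
Excess = (13233.3 − 12724.0) / 12724.0 = 509.3 / 12724.0 = 4.00% ≈ 4.0%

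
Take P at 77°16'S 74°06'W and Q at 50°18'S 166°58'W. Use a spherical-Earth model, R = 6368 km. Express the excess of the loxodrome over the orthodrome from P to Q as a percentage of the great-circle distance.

9.5%

Great circle: σ = 0.7326 rad → d_gc = Rσ = 4665.2 km
Rhumb: Δφ = +0.4707, Δλ = -1.6208, Δψ = +1.1742, q = Δφ/Δψ = 0.4008 → d_rh = R√(Δφ²+q²Δλ²) = 5108.8 km
Excess = (5108.8 − 4665.2) / 4665.2 = 443.6 / 4665.2 = 9.51% ≈ 9.5%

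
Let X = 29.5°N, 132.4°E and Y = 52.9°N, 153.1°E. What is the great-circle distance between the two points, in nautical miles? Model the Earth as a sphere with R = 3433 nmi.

Haversine: a = sin²(Δφ/2)+cos φ₁ cos φ₂ sin²(Δλ/2) = 0.05807;  σ = 2·atan2(√a,√(1−a))
σ = 27.888° → d = Rσ = 3433·0.48674 = 1671 nmi

1671 nmi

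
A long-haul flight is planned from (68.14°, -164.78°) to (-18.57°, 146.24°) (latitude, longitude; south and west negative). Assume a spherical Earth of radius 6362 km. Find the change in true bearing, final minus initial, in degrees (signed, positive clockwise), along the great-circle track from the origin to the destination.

At departure: θ₁ = atan2(sin Δλ cos φ₂, cos φ₁ sin φ₂ − sin φ₁ cos φ₂ cos Δλ) = 225.78°
At arrival: θ₂ = atan2(sin Δλ cos φ₁, −cos φ₂ sin φ₁ + sin φ₂ cos φ₁ cos Δλ) = 196.35°
Δθ = θ₂ − θ₁ = -29.4°

-29.4°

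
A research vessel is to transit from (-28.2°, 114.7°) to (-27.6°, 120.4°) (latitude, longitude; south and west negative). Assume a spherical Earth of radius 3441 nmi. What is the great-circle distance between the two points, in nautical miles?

305 nmi

Haversine: a = sin²(Δφ/2)+cos φ₁ cos φ₂ sin²(Δλ/2) = 0.00196;  σ = 2·atan2(√a,√(1−a))
σ = 5.073° → d = Rσ = 3441·0.08853 = 305 nmi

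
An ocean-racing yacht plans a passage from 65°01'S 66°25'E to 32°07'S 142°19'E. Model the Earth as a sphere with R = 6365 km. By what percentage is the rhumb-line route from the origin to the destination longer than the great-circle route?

Great circle: σ = 0.9655 rad → d_gc = Rσ = 6145.1 km
Rhumb: Δφ = +0.5742, Δλ = +1.3247, Δψ = +0.9147, q = Δφ/Δψ = 0.6278 → d_rh = R√(Δφ²+q²Δλ²) = 6432.3 km
Excess = (6432.3 − 6145.1) / 6145.1 = 287.2 / 6145.1 = 4.67% ≈ 4.7%

4.7%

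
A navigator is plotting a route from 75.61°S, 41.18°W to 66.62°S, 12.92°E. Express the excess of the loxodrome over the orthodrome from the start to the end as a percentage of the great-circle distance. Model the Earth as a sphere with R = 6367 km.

3.4%

Great circle: σ = 0.3273 rad → d_gc = Rσ = 2083.7 km
Rhumb: Δφ = +0.1569, Δλ = +0.9442, Δψ = +0.4941, q = Δφ/Δψ = 0.3176 → d_rh = R√(Δφ²+q²Δλ²) = 2154.8 km
Excess = (2154.8 − 2083.7) / 2083.7 = 71.1 / 2083.7 = 3.41% ≈ 3.4%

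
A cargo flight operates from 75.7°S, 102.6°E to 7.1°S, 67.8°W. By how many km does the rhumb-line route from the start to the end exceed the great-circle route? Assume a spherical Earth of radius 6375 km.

Great circle: cos σ = sin φ₁ sin φ₂ + cos φ₁ cos φ₂ cos Δλ,  σ = 1.6930 rad → d_gc = 10792.9 km
Rhumb line: Δψ = +1.9517, q = Δφ/Δψ = 0.6135, d_rh = R√(Δφ²+q²Δλ²) = 13912.0 km
Excess = 13912.0 − 10792.9 = 3119.1 ≈ 3119 km

3119 km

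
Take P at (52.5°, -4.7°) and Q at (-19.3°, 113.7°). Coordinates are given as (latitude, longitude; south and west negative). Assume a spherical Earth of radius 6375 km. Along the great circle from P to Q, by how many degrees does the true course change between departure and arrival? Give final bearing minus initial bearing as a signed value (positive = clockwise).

+61.2°

Initial bearing θ₁ = atan2(sin Δλ cos φ₂, cos φ₁ sin φ₂ − sin φ₁ cos φ₂ cos Δλ) = 79.43°
Final bearing θ₂ = (initial bearing from the destination back to the start) + 180° = 140.65°
Δθ = θ₂ − θ₁ = +61.2°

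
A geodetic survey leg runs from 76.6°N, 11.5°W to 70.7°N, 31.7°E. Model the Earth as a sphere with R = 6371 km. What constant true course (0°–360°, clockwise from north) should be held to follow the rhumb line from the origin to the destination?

Meridional parts: M(φ₁)=+2.1415, M(φ₂)=+1.7718 → ΔM = -0.3698;  Δλ = +0.7540 rad
tan C = Δλ / ΔM = -2.0389 → C = 116.13°

116.1°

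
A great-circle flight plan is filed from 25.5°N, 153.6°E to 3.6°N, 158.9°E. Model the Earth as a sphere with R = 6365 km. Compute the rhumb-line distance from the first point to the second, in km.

Δψ = ln[tan(π/4+φ₂/2)/tan(π/4+φ₁/2)] = -0.3977;  Δφ = -0.3822 rad,  Δλ = +0.0925 rad
q = Δφ/Δψ = 0.9612
d = R·√(Δφ² + q²Δλ²) = 6365·0.39243 = 2498 km

2498 km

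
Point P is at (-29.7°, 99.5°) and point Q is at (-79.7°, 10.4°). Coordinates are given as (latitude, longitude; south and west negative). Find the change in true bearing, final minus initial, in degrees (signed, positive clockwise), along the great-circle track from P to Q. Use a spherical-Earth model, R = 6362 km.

+83.1°

At departure: θ₁ = atan2(sin Δλ cos φ₂, cos φ₁ sin φ₂ − sin φ₁ cos φ₂ cos Δλ) = 191.83°
At arrival: θ₂ = atan2(sin Δλ cos φ₁, −cos φ₂ sin φ₁ + sin φ₂ cos φ₁ cos Δλ) = 274.95°
Δθ = θ₂ − θ₁ = +83.1°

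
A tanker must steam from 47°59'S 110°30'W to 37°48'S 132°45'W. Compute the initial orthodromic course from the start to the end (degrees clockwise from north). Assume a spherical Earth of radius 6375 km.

294.0°

N = sin Δλ·cos φ₂ = -0.2992;  D = cos φ₁ sin φ₂ − sin φ₁ cos φ₂ cos Δλ = +0.1331
initial course = atan2(N, D) = 293.98°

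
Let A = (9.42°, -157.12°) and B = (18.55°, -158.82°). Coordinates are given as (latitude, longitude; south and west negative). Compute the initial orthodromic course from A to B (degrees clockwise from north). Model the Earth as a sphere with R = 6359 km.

350.0°

N = sin Δλ·cos φ₂ = -0.0281;  D = cos φ₁ sin φ₂ − sin φ₁ cos φ₂ cos Δλ = +0.1587
initial course = atan2(N, D) = 349.95°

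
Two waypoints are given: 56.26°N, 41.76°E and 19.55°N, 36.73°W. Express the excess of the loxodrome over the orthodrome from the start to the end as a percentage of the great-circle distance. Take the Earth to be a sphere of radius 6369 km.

3.6%

Great circle: σ = 1.1781 rad → d_gc = Rσ = 7503.1 km
Rhumb: Δφ = -0.6407, Δλ = -1.3699, Δψ = -0.8452, q = Δφ/Δψ = 0.7581 → d_rh = R√(Δφ²+q²Δλ²) = 7771.8 km
Excess = (7771.8 − 7503.1) / 7503.1 = 268.7 / 7503.1 = 3.58% ≈ 3.6%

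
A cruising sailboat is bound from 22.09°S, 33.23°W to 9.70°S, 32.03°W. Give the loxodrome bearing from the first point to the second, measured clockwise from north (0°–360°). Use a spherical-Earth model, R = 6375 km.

Meridional parts: M(φ₁)=-0.3955, M(φ₂)=-0.1701 → ΔM = +0.2254;  Δλ = +0.0209 rad
tan C = Δλ / ΔM = +0.0929 → C = 5.31°

5.3°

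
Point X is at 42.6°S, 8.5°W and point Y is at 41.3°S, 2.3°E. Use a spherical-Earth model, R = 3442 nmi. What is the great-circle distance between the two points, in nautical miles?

488 nmi

Haversine: a = sin²(Δφ/2)+cos φ₁ cos φ₂ sin²(Δλ/2) = 0.00503;  σ = 2·atan2(√a,√(1−a))
σ = 8.131° → d = Rσ = 3442·0.14191 = 488 nmi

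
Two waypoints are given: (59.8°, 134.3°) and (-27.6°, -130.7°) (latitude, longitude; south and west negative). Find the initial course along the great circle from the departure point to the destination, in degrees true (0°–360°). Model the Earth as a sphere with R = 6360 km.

θ = atan2( sin Δλ·cos φ₂ ,  cos φ₁ sin φ₂ − sin φ₁ cos φ₂ cos Δλ )
  = atan2(+0.8828, -0.1663) = 100.67°

100.7°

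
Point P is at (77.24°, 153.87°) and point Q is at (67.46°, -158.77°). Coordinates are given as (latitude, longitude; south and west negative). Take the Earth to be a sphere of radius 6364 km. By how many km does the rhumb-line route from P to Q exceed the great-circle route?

48 km

Great circle: cos σ = sin φ₁ sin φ₂ + cos φ₁ cos φ₂ cos Δλ,  σ = 0.2903 rad → d_gc = 1847.6 km
Rhumb line: Δψ = -0.5778, q = Δφ/Δψ = 0.2954, d_rh = R√(Δφ²+q²Δλ²) = 1896.0 km
Excess = 1896.0 − 1847.6 = 48.4 ≈ 48 km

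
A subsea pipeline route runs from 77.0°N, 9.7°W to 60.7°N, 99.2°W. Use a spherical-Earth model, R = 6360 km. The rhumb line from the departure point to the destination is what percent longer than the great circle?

Great circle: σ = 0.5535 rad → d_gc = Rσ = 3520.4 km
Rhumb: Δφ = -0.2845, Δλ = -1.5621, Δψ = -0.8305, q = Δφ/Δψ = 0.3426 → d_rh = R√(Δφ²+q²Δλ²) = 3854.4 km
Excess = (3854.4 − 3520.4) / 3520.4 = 334.0 / 3520.4 = 9.49% ≈ 9.5%

9.5%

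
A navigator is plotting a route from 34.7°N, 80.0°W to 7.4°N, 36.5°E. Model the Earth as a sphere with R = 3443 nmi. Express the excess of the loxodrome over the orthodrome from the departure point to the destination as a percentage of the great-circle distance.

3.7%

Great circle: σ = 1.8655 rad → d_gc = Rσ = 6422.9 nmi
Rhumb: Δφ = -0.4765, Δλ = +2.0333, Δψ = -0.5169, q = Δφ/Δψ = 0.9217 → d_rh = R√(Δφ²+q²Δλ²) = 6657.9 nmi
Excess = (6657.9 − 6422.9) / 6422.9 = 235.0 / 6422.9 = 3.66% ≈ 3.7%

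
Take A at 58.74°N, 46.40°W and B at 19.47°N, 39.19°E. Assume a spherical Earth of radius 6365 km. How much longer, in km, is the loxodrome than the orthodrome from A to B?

Great circle: cos σ = sin φ₁ sin φ₂ + cos φ₁ cos φ₂ cos Δλ,  σ = 1.2424 rad → d_gc = 7907.8 km
Rhumb line: Δψ = -0.9272, q = Δφ/Δψ = 0.7392, d_rh = R√(Δφ²+q²Δλ²) = 8272.1 km
Excess = 8272.1 − 7907.8 = 364.3 ≈ 364 km

364 km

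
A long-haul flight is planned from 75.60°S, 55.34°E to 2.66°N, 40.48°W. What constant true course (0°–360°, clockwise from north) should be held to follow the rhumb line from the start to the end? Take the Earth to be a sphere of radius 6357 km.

Meridional parts: M(φ₁)=-2.0689, M(φ₂)=+0.0464 → ΔM = +2.1153;  Δλ = -1.6724 rad
tan C = Δλ / ΔM = -0.7906 → C = 321.67°

321.7°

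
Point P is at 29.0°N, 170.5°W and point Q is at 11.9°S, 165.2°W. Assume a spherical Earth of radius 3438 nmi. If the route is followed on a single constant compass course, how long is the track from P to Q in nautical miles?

2473 nmi

Δψ = ln[tan(π/4+φ₂/2)/tan(π/4+φ₁/2)] = -0.7385;  Δφ = -0.7138 rad,  Δλ = +0.0925 rad
q = Δφ/Δψ = 0.9667
d = R·√(Δφ² + q²Δλ²) = 3438·0.71942 = 2473 nmi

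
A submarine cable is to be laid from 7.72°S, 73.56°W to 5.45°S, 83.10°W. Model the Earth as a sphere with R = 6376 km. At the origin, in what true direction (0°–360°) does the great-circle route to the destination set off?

282.9°

N = sin Δλ·cos φ₂ = -0.1650;  D = cos φ₁ sin φ₂ − sin φ₁ cos φ₂ cos Δλ = +0.0378
initial course = atan2(N, D) = 282.89°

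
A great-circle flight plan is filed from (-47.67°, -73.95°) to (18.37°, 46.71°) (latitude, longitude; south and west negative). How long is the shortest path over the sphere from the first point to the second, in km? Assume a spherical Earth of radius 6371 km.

13786 km

Haversine: a = sin²(Δφ/2)+cos φ₁ cos φ₂ sin²(Δλ/2) = 0.77944;  σ = 2·atan2(√a,√(1−a))
σ = 123.978° → d = Rσ = 6371·2.16383 = 13786 km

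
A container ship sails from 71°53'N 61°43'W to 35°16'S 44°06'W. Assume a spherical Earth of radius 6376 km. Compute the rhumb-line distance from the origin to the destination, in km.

12014 km

Rhumb course C = atan2(Δλ, Δψ) with Δψ = ln[tan(π/4+φ₂/2)/tan(π/4+φ₁/2)] = -2.4947, Δλ = +0.3075 → C = 172.97°
d = R·|Δφ| / |cos C| = 6376·1.87012 / 0.99249 = 12014 km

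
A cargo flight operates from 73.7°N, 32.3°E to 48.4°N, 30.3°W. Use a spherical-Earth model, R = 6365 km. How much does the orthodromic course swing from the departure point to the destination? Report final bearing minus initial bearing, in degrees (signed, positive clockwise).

-57.2°

Initial bearing θ₁ = atan2(sin Δλ cos φ₂, cos φ₁ sin φ₂ − sin φ₁ cos φ₂ cos Δλ) = 261.95°
Final bearing θ₂ = (initial bearing from the destination back to the start) + 180° = 204.74°
Δθ = θ₂ − θ₁ = -57.2°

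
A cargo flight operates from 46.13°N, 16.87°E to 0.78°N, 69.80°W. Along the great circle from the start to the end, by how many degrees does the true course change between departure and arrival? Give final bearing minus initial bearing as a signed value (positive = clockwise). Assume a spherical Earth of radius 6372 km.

-44.3°

At departure: θ₁ = atan2(sin Δλ cos φ₂, cos φ₁ sin φ₂ − sin φ₁ cos φ₂ cos Δλ) = 268.14°
At arrival: θ₂ = atan2(sin Δλ cos φ₁, −cos φ₂ sin φ₁ + sin φ₂ cos φ₁ cos Δλ) = 223.85°
Δθ = θ₂ − θ₁ = -44.3°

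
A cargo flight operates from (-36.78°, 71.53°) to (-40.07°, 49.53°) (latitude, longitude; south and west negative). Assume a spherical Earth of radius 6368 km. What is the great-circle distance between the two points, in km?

cos σ = sin φ₁ sin φ₂ + cos φ₁ cos φ₂ cos Δλ
      = sin(-36.78°)sin(-40.07°) + cos(-36.78°)cos(-40.07°)cos(-22.00°) = 0.9537
σ = 17.499° → d = Rσ = 6368·0.30542 = 1945 km

1945 km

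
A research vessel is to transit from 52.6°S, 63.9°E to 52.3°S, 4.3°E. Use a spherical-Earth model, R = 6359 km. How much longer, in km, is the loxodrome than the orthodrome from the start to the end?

Great circle: cos σ = sin φ₁ sin φ₂ + cos φ₁ cos φ₂ cos Δλ,  σ = 0.6154 rad → d_gc = 3913.6 km
Rhumb line: Δψ = +0.0086, q = Δφ/Δψ = 0.6095, d_rh = R√(Δφ²+q²Δλ²) = 4031.5 km
Excess = 4031.5 − 3913.6 = 117.9 ≈ 118 km

118 km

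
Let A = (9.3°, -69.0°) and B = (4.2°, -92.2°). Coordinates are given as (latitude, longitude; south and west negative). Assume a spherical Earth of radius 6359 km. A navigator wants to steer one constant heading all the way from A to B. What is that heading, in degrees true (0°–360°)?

257.5°

Δψ = ln[tan(π/4+φ₂/2)/tan(π/4+φ₁/2)] = -0.0897
Δλ = -0.4049 rad (taken the short way round)
course = atan2(Δλ, Δψ) = 257.51°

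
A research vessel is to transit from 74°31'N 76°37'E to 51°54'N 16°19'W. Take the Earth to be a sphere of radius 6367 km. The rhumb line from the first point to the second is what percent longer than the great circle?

Great circle: σ = 0.7228 rad → d_gc = Rσ = 4602.2 km
Rhumb: Δφ = -0.3947, Δλ = -1.6220, Δψ = -0.9322, q = Δφ/Δψ = 0.4235 → d_rh = R√(Δφ²+q²Δλ²) = 5043.9 km
Excess = (5043.9 − 4602.2) / 4602.2 = 441.7 / 4602.2 = 9.60% ≈ 9.6%

9.6%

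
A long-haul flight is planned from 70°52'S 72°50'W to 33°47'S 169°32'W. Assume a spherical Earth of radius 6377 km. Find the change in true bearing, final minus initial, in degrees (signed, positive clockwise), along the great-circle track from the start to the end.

At departure: θ₁ = atan2(sin Δλ cos φ₂, cos φ₁ sin φ₂ − sin φ₁ cos φ₂ cos Δλ) = 251.65°
At arrival: θ₂ = atan2(sin Δλ cos φ₁, −cos φ₂ sin φ₁ + sin φ₂ cos φ₁ cos Δλ) = 338.02°
Δθ = θ₂ − θ₁ = +86.4°

+86.4°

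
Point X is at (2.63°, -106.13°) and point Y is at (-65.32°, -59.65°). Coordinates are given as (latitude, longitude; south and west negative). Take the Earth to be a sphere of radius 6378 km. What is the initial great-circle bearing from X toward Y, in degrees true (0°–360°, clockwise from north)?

161.8°

θ = atan2( sin Δλ·cos φ₂ ,  cos φ₁ sin φ₂ − sin φ₁ cos φ₂ cos Δλ )
  = atan2(+0.3028, -0.9209) = 161.80°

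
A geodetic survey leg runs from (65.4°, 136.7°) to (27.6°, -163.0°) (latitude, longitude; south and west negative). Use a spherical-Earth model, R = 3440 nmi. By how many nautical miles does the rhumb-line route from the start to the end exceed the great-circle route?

86 nmi

Great circle: cos σ = sin φ₁ sin φ₂ + cos φ₁ cos φ₂ cos Δλ,  σ = 0.9223 rad → d_gc = 3172.6 nmi
Rhumb line: Δψ = -1.0216, q = Δφ/Δψ = 0.6458, d_rh = R√(Δφ²+q²Δλ²) = 3258.3 nmi
Excess = 3258.3 − 3172.6 = 85.7 ≈ 86 nmi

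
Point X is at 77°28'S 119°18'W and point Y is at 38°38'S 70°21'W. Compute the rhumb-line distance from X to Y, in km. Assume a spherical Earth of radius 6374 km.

Rhumb course C = atan2(Δλ, Δψ) with Δψ = ln[tan(π/4+φ₂/2)/tan(π/4+φ₁/2)] = +1.4769, Δλ = +0.8543 → C = 30.05°
d = R·|Δφ| / |cos C| = 6374·0.67777 / 0.86561 = 4991 km

4991 km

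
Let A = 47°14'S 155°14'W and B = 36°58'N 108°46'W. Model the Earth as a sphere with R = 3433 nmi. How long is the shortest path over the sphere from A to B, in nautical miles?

Haversine: a = sin²(Δφ/2)+cos φ₁ cos φ₂ sin²(Δλ/2) = 0.53389;  σ = 2·atan2(√a,√(1−a))
σ = 93.887° → d = Rσ = 3433·1.63864 = 5625 nmi

5625 nmi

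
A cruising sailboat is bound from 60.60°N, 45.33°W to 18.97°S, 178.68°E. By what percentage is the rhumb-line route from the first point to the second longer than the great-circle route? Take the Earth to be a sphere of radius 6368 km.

Great circle: σ = 2.2358 rad → d_gc = Rσ = 14237.9 km
Rhumb: Δφ = -1.3888, Δλ = -2.3735, Δψ = -1.6754, q = Δφ/Δψ = 0.8289 → d_rh = R√(Δφ²+q²Δλ²) = 15335.2 km
Excess = (15335.2 − 14237.9) / 14237.9 = 1097.3 / 14237.9 = 7.71% ≈ 7.7%

7.7%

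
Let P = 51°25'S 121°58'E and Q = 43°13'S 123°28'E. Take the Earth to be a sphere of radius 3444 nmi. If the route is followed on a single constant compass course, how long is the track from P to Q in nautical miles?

497 nmi

Rhumb course C = atan2(Δλ, Δψ) with Δψ = ln[tan(π/4+φ₂/2)/tan(π/4+φ₁/2)] = +0.2117, Δλ = +0.0262 → C = 7.05°
d = R·|Δφ| / |cos C| = 3444·0.14312 / 0.99244 = 497 nmi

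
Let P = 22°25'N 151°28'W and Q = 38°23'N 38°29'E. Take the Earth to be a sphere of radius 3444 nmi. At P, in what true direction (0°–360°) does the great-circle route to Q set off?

351.1°

N = sin Δλ·cos φ₂ = -0.1354;  D = cos φ₁ sin φ₂ − sin φ₁ cos φ₂ cos Δλ = +0.8684
initial course = atan2(N, D) = 351.14°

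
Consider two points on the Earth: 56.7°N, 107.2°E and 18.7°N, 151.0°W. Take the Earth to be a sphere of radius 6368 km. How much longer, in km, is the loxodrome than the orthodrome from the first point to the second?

592 km

Great circle: cos σ = sin φ₁ sin φ₂ + cos φ₁ cos φ₂ cos Δλ,  σ = 1.4085 rad → d_gc = 8969.1 km
Rhumb line: Δψ = -0.8748, q = Δφ/Δψ = 0.7582, d_rh = R√(Δφ²+q²Δλ²) = 9561.5 km
Excess = 9561.5 − 8969.1 = 592.4 ≈ 592 km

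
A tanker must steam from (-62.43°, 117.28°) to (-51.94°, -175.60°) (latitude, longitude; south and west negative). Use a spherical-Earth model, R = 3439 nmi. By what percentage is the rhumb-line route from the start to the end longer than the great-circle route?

Great circle: σ = 0.6285 rad → d_gc = Rσ = 2161.5 nmi
Rhumb: Δφ = +0.1831, Δλ = +1.1715, Δψ = +0.3406, q = Δφ/Δψ = 0.5375 → d_rh = R√(Δφ²+q²Δλ²) = 2255.1 nmi
Excess = (2255.1 − 2161.5) / 2161.5 = 93.6 / 2161.5 = 4.33% ≈ 4.3%

4.3%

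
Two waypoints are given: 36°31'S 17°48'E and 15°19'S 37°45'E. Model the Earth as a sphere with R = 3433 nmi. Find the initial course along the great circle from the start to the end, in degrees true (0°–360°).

θ = atan2( sin Δλ·cos φ₂ ,  cos φ₁ sin φ₂ − sin φ₁ cos φ₂ cos Δλ )
  = atan2(+0.3291, +0.3272) = 45.17°

45.2°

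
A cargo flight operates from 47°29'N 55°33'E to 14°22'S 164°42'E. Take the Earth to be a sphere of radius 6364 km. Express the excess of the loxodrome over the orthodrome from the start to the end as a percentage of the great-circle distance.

2.5%

Great circle: σ = 1.9797 rad → d_gc = Rσ = 12599.1 km
Rhumb: Δφ = -1.0795, Δλ = +1.9050, Δψ = -1.1975, q = Δφ/Δψ = 0.9015 → d_rh = R√(Δφ²+q²Δλ²) = 12908.9 km
Excess = (12908.9 − 12599.1) / 12599.1 = 309.8 / 12599.1 = 2.46% ≈ 2.5%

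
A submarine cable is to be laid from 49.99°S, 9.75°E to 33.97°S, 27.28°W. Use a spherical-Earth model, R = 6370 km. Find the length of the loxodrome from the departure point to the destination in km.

Δψ = ln[tan(π/4+φ₂/2)/tan(π/4+φ₁/2)] = +0.3794;  Δφ = +0.2796 rad,  Δλ = -0.6463 rad
q = Δφ/Δψ = 0.7370
d = R·√(Δφ² + q²Δλ²) = 6370·0.55231 = 3518 km

3518 km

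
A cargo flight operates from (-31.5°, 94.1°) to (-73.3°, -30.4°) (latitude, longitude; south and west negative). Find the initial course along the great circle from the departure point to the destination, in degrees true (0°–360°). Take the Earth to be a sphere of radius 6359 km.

194.7°

N = sin Δλ·cos φ₂ = -0.2368;  D = cos φ₁ sin φ₂ − sin φ₁ cos φ₂ cos Δλ = -0.9017
initial course = atan2(N, D) = 194.72°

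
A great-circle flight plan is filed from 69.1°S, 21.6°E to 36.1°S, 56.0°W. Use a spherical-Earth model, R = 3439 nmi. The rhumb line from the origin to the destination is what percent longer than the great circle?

5.4%

Great circle: σ = 0.9118 rad → d_gc = Rσ = 3135.7 nmi
Rhumb: Δφ = +0.5760, Δλ = -1.3544, Δψ = +1.0140, q = Δφ/Δψ = 0.5680 → d_rh = R√(Δφ²+q²Δλ²) = 3304.9 nmi
Excess = (3304.9 − 3135.7) / 3135.7 = 169.2 / 3135.7 = 5.40% ≈ 5.4%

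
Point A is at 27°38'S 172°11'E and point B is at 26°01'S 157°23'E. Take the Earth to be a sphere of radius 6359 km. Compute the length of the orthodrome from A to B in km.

1476 km

cos σ = sin φ₁ sin φ₂ + cos φ₁ cos φ₂ cos Δλ
      = sin(-27.63°)sin(-26.02°) + cos(-27.63°)cos(-26.02°)cos(-14.80°) = 0.9732
σ = 13.298° → d = Rσ = 6359·0.23209 = 1476 km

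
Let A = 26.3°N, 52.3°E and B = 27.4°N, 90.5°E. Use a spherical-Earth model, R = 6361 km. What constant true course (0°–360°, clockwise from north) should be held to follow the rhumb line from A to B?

Δψ = ln[tan(π/4+φ₂/2)/tan(π/4+φ₁/2)] = +0.0215
Δλ = +0.6667 rad (taken the short way round)
course = atan2(Δλ, Δψ) = 88.15°

88.2°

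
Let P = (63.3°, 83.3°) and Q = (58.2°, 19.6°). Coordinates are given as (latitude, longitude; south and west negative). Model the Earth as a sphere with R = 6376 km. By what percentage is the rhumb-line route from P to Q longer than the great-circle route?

Great circle: σ = 0.5273 rad → d_gc = Rσ = 3361.97 km
Rhumb: Δφ = -0.0890, Δλ = -1.1118, Δψ = -0.1826, q = Δφ/Δψ = 0.4874 → d_rh = R√(Δφ²+q²Δλ²) = 3501.52 km
Excess = (3501.52 − 3361.97) / 3361.97 = 139.55 / 3361.97 = 4.151% ≈ 4.2%

4.2%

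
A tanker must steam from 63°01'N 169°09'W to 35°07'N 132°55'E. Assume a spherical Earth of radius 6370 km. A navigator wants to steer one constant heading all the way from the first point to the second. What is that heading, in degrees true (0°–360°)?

Δψ = ln[tan(π/4+φ₂/2)/tan(π/4+φ₁/2)] = -0.7721
Δλ = -1.0111 rad (taken the short way round)
course = atan2(Δλ, Δψ) = 232.63°

232.6°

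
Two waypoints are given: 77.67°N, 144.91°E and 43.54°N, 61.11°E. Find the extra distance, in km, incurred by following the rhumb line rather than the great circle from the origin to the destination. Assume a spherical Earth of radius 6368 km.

372 km

Great circle: cos σ = sin φ₁ sin φ₂ + cos φ₁ cos φ₂ cos Δλ,  σ = 0.8097 rad → d_gc = 5156.4 km
Rhumb line: Δψ = -1.3797, q = Δφ/Δψ = 0.4318, d_rh = R√(Δφ²+q²Δλ²) = 5528.1 km
Excess = 5528.1 − 5156.4 = 371.7 ≈ 372 km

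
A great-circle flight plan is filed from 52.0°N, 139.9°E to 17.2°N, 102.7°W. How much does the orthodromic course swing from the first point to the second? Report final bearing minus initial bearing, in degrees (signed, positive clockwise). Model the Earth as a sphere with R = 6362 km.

+88.8°

Initial bearing θ₁ = atan2(sin Δλ cos φ₂, cos φ₁ sin φ₂ − sin φ₁ cos φ₂ cos Δλ) = 58.07°
Final bearing θ₂ = (initial bearing from the destination back to the start) + 180° = 146.84°
Δθ = θ₂ − θ₁ = +88.8°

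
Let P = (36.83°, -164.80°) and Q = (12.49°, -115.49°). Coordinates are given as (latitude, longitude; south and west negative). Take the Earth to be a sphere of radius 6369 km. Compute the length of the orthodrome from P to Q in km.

5588 km

Haversine: a = sin²(Δφ/2)+cos φ₁ cos φ₂ sin²(Δλ/2) = 0.18043;  σ = 2·atan2(√a,√(1−a))
σ = 50.273° → d = Rσ = 6369·0.87742 = 5588 km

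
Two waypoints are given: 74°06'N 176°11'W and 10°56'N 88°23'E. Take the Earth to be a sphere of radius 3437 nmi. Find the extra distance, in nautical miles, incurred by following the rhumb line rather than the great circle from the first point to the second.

337 nmi

Great circle: cos σ = sin φ₁ sin φ₂ + cos φ₁ cos φ₂ cos Δλ,  σ = 1.4132 rad → d_gc = 4857.2 nmi
Rhumb line: Δψ = -1.7766, q = Δφ/Δψ = 0.6205, d_rh = R√(Δφ²+q²Δλ²) = 5194.0 nmi
Excess = 5194.0 − 4857.2 = 336.8 ≈ 337 nmi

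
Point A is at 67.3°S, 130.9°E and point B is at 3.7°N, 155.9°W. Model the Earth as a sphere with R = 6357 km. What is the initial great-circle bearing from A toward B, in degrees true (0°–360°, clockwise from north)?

73.1°

θ = atan2( sin Δλ·cos φ₂ ,  cos φ₁ sin φ₂ − sin φ₁ cos φ₂ cos Δλ )
  = atan2(+0.9553, +0.2910) = 73.06°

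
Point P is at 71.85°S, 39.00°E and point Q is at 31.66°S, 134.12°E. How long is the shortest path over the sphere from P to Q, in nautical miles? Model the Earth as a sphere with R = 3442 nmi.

3703 nmi

Haversine: a = sin²(Δφ/2)+cos φ₁ cos φ₂ sin²(Δλ/2) = 0.26245;  σ = 2·atan2(√a,√(1−a))
σ = 61.634° → d = Rσ = 3442·1.07572 = 3703 nmi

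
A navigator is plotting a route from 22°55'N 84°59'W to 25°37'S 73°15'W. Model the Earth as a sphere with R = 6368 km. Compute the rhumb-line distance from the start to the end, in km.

5540 km

Δψ = ln[tan(π/4+φ₂/2)/tan(π/4+φ₁/2)] = -0.8739;  Δφ = -0.8471 rad,  Δλ = +0.2048 rad
q = Δφ/Δψ = 0.9693
d = R·√(Δφ² + q²Δλ²) = 6368·0.87001 = 5540 km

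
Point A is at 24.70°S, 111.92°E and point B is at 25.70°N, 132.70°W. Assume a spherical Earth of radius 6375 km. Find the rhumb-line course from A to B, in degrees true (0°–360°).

Meridional parts: M(φ₁)=-0.4451, M(φ₂)=+0.4644 → ΔM = +0.9095;  Δλ = +2.0138 rad
tan C = Δλ / ΔM = +2.2141 → C = 65.69°

65.7°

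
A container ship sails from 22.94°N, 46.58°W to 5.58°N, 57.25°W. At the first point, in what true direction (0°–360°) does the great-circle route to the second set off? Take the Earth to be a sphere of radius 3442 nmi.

N = sin Δλ·cos φ₂ = -0.1843;  D = cos φ₁ sin φ₂ − sin φ₁ cos φ₂ cos Δλ = -0.2917
initial course = atan2(N, D) = 212.28°

212.3°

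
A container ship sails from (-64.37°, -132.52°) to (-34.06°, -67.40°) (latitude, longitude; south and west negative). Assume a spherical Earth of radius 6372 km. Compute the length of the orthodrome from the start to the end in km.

5452 km

cos σ = sin φ₁ sin φ₂ + cos φ₁ cos φ₂ cos Δλ
      = sin(-64.37°)sin(-34.06°) + cos(-64.37°)cos(-34.06°)cos(65.12°) = 0.6557
σ = 49.026° → d = Rσ = 6372·0.85566 = 5452 km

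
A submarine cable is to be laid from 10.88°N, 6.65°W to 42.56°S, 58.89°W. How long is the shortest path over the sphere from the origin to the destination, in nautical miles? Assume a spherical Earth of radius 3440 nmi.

4300 nmi

cos σ = sin φ₁ sin φ₂ + cos φ₁ cos φ₂ cos Δλ
      = sin(10.88°)sin(-42.56°) + cos(10.88°)cos(-42.56°)cos(-52.24°) = 0.3153
σ = 71.623° → d = Rσ = 3440·1.25006 = 4300 nmi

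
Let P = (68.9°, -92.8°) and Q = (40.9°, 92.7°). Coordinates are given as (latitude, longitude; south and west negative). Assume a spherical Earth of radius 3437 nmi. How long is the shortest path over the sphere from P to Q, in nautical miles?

cos σ = sin φ₁ sin φ₂ + cos φ₁ cos φ₂ cos Δλ
      = sin(68.90°)sin(40.90°) + cos(68.90°)cos(40.90°)cos(-174.50°) = 0.3400
σ = 70.124° → d = Rσ = 3437·1.22389 = 4207 nmi

4207 nmi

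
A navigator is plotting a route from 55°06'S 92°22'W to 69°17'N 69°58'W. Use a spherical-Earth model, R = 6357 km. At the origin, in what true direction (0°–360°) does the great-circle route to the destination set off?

N = sin Δλ·cos φ₂ = +0.1348;  D = cos φ₁ sin φ₂ − sin φ₁ cos φ₂ cos Δλ = +0.8034
initial course = atan2(N, D) = 9.53°

9.5°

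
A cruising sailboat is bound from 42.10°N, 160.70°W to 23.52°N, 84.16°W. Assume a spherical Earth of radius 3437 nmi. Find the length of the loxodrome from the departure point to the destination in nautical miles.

3987 nmi

Rhumb course C = atan2(Δλ, Δψ) with Δψ = ln[tan(π/4+φ₂/2)/tan(π/4+φ₁/2)] = -0.3890, Δλ = +1.3359 → C = 106.23°
d = R·|Δφ| / |cos C| = 3437·0.32428 / 0.27957 = 3987 nmi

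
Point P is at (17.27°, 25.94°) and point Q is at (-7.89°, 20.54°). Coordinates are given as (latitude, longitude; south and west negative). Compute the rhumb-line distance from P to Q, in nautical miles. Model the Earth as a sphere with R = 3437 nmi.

1543 nmi

Δψ = ln[tan(π/4+φ₂/2)/tan(π/4+φ₁/2)] = -0.4442;  Δφ = -0.4391 rad,  Δλ = -0.0942 rad
q = Δφ/Δψ = 0.9885
d = R·√(Δφ² + q²Δλ²) = 3437·0.44890 = 1543 nmi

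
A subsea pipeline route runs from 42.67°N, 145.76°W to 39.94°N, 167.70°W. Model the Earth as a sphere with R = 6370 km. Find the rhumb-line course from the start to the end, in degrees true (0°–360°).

260.6°

Meridional parts: M(φ₁)=+0.8250, M(φ₂)=+0.7615 → ΔM = -0.0634;  Δλ = -0.3829 rad
tan C = Δλ / ΔM = +6.0357 → C = 260.59°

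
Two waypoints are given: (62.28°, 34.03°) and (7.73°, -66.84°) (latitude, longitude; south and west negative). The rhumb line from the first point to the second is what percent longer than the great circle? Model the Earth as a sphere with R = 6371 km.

Great circle: σ = 1.5386 rad → d_gc = Rσ = 9802.7 km
Rhumb: Δφ = -0.9521, Δλ = -1.7605, Δψ = -1.2641, q = Δφ/Δψ = 0.7532 → d_rh = R√(Δφ²+q²Δλ²) = 10399.7 km
Excess = (10399.7 − 9802.7) / 9802.7 = 597.0 / 9802.7 = 6.09% ≈ 6.1%

6.1%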